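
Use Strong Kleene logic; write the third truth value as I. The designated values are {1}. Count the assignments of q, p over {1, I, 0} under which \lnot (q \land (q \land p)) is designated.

5

Of the 9 assignments, 5 give a value in {1}.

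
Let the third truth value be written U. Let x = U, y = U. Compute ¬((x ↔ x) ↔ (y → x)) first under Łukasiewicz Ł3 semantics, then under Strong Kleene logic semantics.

false; U

In Łukasiewicz Ł3: x ↔ x = U ↔ U = true  [1 − |½−½|]
y → x = U → U = true
(x ↔ x) ↔ (y → x) = true ↔ true = true
¬((x ↔ x) ↔ (y → x)) = ¬true = false
In Strong Kleene logic: x ↔ x = U ↔ U = U
y → x = U → U = U
(x ↔ x) ↔ (y → x) = U ↔ U = U
¬((x ↔ x) ↔ (y → x)) = ¬U = U
They differ because Łukasiewicz Ł3 and Strong Kleene logic treat U differently under implication.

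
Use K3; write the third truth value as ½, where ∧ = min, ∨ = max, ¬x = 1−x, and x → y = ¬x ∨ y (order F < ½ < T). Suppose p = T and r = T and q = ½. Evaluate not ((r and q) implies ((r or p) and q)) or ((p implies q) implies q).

½

r and q = T and ½ = ½
r or p = T or T = T
(r or p) and q = T and ½ = ½
(r and q) implies ((r or p) and q) = ½ implies ½ = ½  [not ½ or ½]
not ((r and q) implies ((r or p) and q)) = not ½ = ½
p implies q = T implies ½ = ½
(p implies q) implies q = ½ implies ½ = ½
not ((r and q) implies ((r or p) and q)) or ((p implies q) implies q) = ½ or ½ = ½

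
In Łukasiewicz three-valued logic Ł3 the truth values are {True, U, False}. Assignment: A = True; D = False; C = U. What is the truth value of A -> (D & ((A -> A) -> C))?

False

A -> A = True -> True = True
(A -> A) -> C = True -> U = U  [min(1, 1−1+½)]
D & ((A -> A) -> C) = False & U = False
A -> (D & ((A -> A) -> C)) = True -> False = False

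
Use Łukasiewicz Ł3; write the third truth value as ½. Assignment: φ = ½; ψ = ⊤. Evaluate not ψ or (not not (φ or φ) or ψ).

⊤

not ψ = not ⊤ = ⊥
φ or φ = ½ or ½ = ½
not (φ or φ) = not ½ = ½
not not (φ or φ) = not ½ = ½
not not (φ or φ) or ψ = ½ or ⊤ = ⊤
not ψ or (not not (φ or φ) or ψ) = ⊥ or ⊤ = ⊤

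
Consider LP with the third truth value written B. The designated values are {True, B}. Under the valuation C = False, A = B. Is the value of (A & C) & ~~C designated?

A & C = B & False = False
~C = ~False = True
~~C = ~True = False
(A & C) & ~~C = False & False = False
False ∉ {True, B}.

No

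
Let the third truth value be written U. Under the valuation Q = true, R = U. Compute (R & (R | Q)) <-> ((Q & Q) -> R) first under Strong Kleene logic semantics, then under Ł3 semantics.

U; true

In Strong Kleene logic: R | Q = U | true = true
R & (R | Q) = U & true = U
Q & Q = true & true = true
(Q & Q) -> R = true -> U = U  [~true | U]
(R & (R | Q)) <-> ((Q & Q) -> R) = U <-> U = U
In Ł3: R | Q = U | true = true
R & (R | Q) = U & true = U
Q & Q = true & true = true
(Q & Q) -> R = true -> U = U  [min(1, 1−1+½)]
(R & (R | Q)) <-> ((Q & Q) -> R) = U <-> U = true
They differ because Strong Kleene logic and Ł3 treat U differently under implication.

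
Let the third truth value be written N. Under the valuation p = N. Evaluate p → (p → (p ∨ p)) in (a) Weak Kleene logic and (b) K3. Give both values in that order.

N; N

In Weak Kleene logic: p ∨ p = N ∨ N = N
p → (p ∨ p) = N → N = N
p → (p → (p ∨ p)) = N → N = N
In K3: p ∨ p = N ∨ N = N
p → (p ∨ p) = N → N = N  [¬N ∨ N]
p → (p → (p ∨ p)) = N → N = N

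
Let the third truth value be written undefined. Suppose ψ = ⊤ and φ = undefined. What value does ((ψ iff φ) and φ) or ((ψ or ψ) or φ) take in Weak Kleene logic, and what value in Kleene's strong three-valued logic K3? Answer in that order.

undefined; ⊤

In Weak Kleene logic: ψ iff φ = ⊤ iff undefined = undefined
(ψ iff φ) and φ = undefined and undefined = undefined
ψ or ψ = ⊤ or ⊤ = ⊤
(ψ or ψ) or φ = ⊤ or undefined = undefined
((ψ iff φ) and φ) or ((ψ or ψ) or φ) = undefined or undefined = undefined
In Kleene's strong three-valued logic K3: ψ iff φ = ⊤ iff undefined = undefined
(ψ iff φ) and φ = undefined and undefined = undefined
ψ or ψ = ⊤ or ⊤ = ⊤
(ψ or ψ) or φ = ⊤ or undefined = ⊤
((ψ iff φ) and φ) or ((ψ or ψ) or φ) = undefined or ⊤ = ⊤
They differ because Weak Kleene logic and Kleene's strong three-valued logic K3 treat undefined differently under the binary connectives.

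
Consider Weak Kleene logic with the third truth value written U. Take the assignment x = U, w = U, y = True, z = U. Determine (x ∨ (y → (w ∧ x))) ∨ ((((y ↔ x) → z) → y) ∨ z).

w ∧ x = U ∧ U = U
y → (w ∧ x) = True → U = U
x ∨ (y → (w ∧ x)) = U ∨ U = U
y ↔ x = True ↔ U = U
(y ↔ x) → z = U → U = U
((y ↔ x) → z) → y = U → True = U
(((y ↔ x) → z) → y) ∨ z = U ∨ U = U
(x ∨ (y → (w ∧ x))) ∨ ((((y ↔ x) → z) → y) ∨ z) = U ∨ U = U

U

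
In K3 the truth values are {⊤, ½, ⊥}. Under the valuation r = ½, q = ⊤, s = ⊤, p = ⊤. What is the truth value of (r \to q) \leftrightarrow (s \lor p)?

⊤

r \to q = ½ \to ⊤ = ⊤  [\lnot ½ \lor ⊤]
s \lor p = ⊤ \lor ⊤ = ⊤
(r \to q) \leftrightarrow (s \lor p) = ⊤ \leftrightarrow ⊤ = ⊤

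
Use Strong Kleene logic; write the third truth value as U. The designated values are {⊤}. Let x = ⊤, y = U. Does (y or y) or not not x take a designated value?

y or y = U or U = U
not x = not ⊤ = ⊥
not not x = not ⊥ = ⊤
(y or y) or not not x = U or ⊤ = ⊤
⊤ ∈ {⊤}.

Yes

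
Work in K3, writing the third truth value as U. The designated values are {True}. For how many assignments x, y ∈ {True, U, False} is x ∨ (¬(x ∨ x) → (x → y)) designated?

Of the 9 assignments, 7 give a value in {True}.

7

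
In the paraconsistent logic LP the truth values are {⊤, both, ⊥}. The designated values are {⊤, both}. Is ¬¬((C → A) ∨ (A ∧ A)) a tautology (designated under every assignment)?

Countermodel: C=⊤, A=⊥ gives ⊥, which is not designated.

No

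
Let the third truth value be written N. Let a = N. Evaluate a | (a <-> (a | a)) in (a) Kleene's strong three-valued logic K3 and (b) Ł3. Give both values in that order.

N; 1

In Kleene's strong three-valued logic K3: a | a = N | N = N
a <-> (a | a) = N <-> N = N
a | (a <-> (a | a)) = N | N = N
In Ł3: a | a = N | N = N
a <-> (a | a) = N <-> N = 1
a | (a <-> (a | a)) = N | 1 = 1
They differ because Kleene's strong three-valued logic K3 and Ł3 treat N differently under implication.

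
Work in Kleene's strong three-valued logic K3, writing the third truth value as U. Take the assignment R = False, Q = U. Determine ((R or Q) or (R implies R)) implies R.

False

R or Q = False or U = U
R implies R = False implies False = True
(R or Q) or (R implies R) = U or True = True
((R or Q) or (R implies R)) implies R = True implies False = False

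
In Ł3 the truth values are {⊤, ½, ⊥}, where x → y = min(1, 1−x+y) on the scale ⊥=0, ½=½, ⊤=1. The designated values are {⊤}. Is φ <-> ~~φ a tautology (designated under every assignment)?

Every assignment of φ over {⊤, ½, ⊥} gives a value in {⊤}.
In particular, with φ=½: φ <-> ~~φ = ⊤.

Yes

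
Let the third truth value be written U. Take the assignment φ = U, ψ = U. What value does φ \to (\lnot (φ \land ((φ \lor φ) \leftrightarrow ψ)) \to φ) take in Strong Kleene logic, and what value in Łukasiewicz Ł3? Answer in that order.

In Strong Kleene logic: φ \lor φ = U \lor U = U
(φ \lor φ) \leftrightarrow ψ = U \leftrightarrow U = U
φ \land ((φ \lor φ) \leftrightarrow ψ) = U \land U = U
\lnot (φ \land ((φ \lor φ) \leftrightarrow ψ)) = \lnot U = U
\lnot (φ \land ((φ \lor φ) \leftrightarrow ψ)) \to φ = U \to U = U  [\lnot U \lor U]
φ \to (\lnot (φ \land ((φ \lor φ) \leftrightarrow ψ)) \to φ) = U \to U = U
In Łukasiewicz Ł3: φ \lor φ = U \lor U = U
(φ \lor φ) \leftrightarrow ψ = U \leftrightarrow U = ⊤
φ \land ((φ \lor φ) \leftrightarrow ψ) = U \land ⊤ = U
\lnot (φ \land ((φ \lor φ) \leftrightarrow ψ)) = \lnot U = U
\lnot (φ \land ((φ \lor φ) \leftrightarrow ψ)) \to φ = U \to U = ⊤
φ \to (\lnot (φ \land ((φ \lor φ) \leftrightarrow ψ)) \to φ) = U \to ⊤ = ⊤
They differ because Strong Kleene logic and Łukasiewicz Ł3 treat U differently under implication.

U; ⊤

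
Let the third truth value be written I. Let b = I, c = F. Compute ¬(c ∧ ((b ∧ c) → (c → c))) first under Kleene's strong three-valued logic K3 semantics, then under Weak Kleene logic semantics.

T; I

In Kleene's strong three-valued logic K3: b ∧ c = I ∧ F = F
c → c = F → F = T
(b ∧ c) → (c → c) = F → T = T
c ∧ ((b ∧ c) → (c → c)) = F ∧ T = F
¬(c ∧ ((b ∧ c) → (c → c))) = ¬F = T
In Weak Kleene logic: b ∧ c = I ∧ F = I
c → c = F → F = T
(b ∧ c) → (c → c) = I → T = I  [any arg is the third value ⇒ result is the third value]
c ∧ ((b ∧ c) → (c → c)) = F ∧ I = I
¬(c ∧ ((b ∧ c) → (c → c))) = ¬I = I
They differ because Kleene's strong three-valued logic K3 and Weak Kleene logic treat I differently under the binary connectives.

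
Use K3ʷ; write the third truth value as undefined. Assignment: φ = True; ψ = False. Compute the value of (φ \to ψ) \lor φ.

True

φ \to ψ = True \to False = False
(φ \to ψ) \lor φ = False \lor True = True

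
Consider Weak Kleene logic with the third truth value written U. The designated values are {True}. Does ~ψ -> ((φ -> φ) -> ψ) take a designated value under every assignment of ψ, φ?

No

Countermodel: ψ=True, φ=U gives U, which is not designated.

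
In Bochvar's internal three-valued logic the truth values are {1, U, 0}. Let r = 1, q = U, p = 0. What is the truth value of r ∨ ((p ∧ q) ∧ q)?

U

p ∧ q = 0 ∧ U = U
(p ∧ q) ∧ q = U ∧ U = U
r ∨ ((p ∧ q) ∧ q) = 1 ∨ U = U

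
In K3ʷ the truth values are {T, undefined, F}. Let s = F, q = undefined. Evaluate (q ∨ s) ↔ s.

undefined

q ∨ s = undefined ∨ F = undefined
(q ∨ s) ↔ s = undefined ↔ F = undefined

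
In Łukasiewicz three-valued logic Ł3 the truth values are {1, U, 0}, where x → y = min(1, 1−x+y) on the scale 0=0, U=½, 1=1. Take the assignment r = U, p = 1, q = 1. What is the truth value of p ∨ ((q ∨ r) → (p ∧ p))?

q ∨ r = 1 ∨ U = 1
p ∧ p = 1 ∧ 1 = 1
(q ∨ r) → (p ∧ p) = 1 → 1 = 1
p ∨ ((q ∨ r) → (p ∧ p)) = 1 ∨ 1 = 1

1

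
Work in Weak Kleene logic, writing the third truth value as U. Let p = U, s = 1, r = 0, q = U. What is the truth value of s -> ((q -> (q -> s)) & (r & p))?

U

q -> s = U -> 1 = U  [any arg is the third value ⇒ result is the third value]
q -> (q -> s) = U -> U = U
r & p = 0 & U = U
(q -> (q -> s)) & (r & p) = U & U = U
s -> ((q -> (q -> s)) & (r & p)) = 1 -> U = U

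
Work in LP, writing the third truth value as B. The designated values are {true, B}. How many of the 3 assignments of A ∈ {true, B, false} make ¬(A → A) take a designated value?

A=true: false ·
A=B: B ✓
A=false: false ·

1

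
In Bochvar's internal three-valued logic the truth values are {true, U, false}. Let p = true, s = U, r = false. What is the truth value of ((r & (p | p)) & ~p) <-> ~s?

U

p | p = true | true = true
r & (p | p) = false & true = false
~p = ~true = false
(r & (p | p)) & ~p = false & false = false
~s = ~U = U
((r & (p | p)) & ~p) <-> ~s = false <-> U = U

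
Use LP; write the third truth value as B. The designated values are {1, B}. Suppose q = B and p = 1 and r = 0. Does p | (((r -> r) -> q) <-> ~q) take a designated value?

r -> r = 0 -> 0 = 1
(r -> r) -> q = 1 -> B = B  [~1 | B]
~q = ~B = B
((r -> r) -> q) <-> ~q = B <-> B = B
p | (((r -> r) -> q) <-> ~q) = 1 | B = 1
1 ∈ {1, B}.

Yes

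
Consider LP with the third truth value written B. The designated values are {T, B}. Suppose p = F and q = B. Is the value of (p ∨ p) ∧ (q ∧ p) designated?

p ∨ p = F ∨ F = F
q ∧ p = B ∧ F = F
(p ∨ p) ∧ (q ∧ p) = F ∧ F = F
F ∉ {T, B}.

No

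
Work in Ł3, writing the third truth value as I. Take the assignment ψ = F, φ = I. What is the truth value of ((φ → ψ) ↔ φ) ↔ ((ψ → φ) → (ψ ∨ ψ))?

φ → ψ = I → F = I
(φ → ψ) ↔ φ = I ↔ I = T
ψ → φ = F → I = T
ψ ∨ ψ = F ∨ F = F
(ψ → φ) → (ψ ∨ ψ) = T → F = F
((φ → ψ) ↔ φ) ↔ ((ψ → φ) → (ψ ∨ ψ)) = T ↔ F = F

F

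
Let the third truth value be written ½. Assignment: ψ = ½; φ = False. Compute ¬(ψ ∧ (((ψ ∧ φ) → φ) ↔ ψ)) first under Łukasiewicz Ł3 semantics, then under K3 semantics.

½; ½

In Łukasiewicz Ł3: ψ ∧ φ = ½ ∧ False = False
(ψ ∧ φ) → φ = False → False = True
((ψ ∧ φ) → φ) ↔ ψ = True ↔ ½ = ½  [1 − |1−½|]
ψ ∧ (((ψ ∧ φ) → φ) ↔ ψ) = ½ ∧ ½ = ½
¬(ψ ∧ (((ψ ∧ φ) → φ) ↔ ψ)) = ¬½ = ½
In K3: ψ ∧ φ = ½ ∧ False = False
(ψ ∧ φ) → φ = False → False = True
((ψ ∧ φ) → φ) ↔ ψ = True ↔ ½ = ½
ψ ∧ (((ψ ∧ φ) → φ) ↔ ψ) = ½ ∧ ½ = ½
¬(ψ ∧ (((ψ ∧ φ) → φ) ↔ ψ)) = ¬½ = ½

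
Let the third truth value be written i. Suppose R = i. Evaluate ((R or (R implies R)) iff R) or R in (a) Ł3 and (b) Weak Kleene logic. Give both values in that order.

In Ł3: R implies R = i implies i = ⊤  [min(1, 1−½+½)]
R or (R implies R) = i or ⊤ = ⊤
(R or (R implies R)) iff R = ⊤ iff i = i
((R or (R implies R)) iff R) or R = i or i = i
In Weak Kleene logic: R implies R = i implies i = i
R or (R implies R) = i or i = i
(R or (R implies R)) iff R = i iff i = i
((R or (R implies R)) iff R) or R = i or i = i

i; i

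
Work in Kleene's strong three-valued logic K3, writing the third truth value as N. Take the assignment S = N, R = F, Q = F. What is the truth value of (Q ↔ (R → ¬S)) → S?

¬S = ¬N = N
R → ¬S = F → N = T  [¬F ∨ N]
Q ↔ (R → ¬S) = F ↔ T = F
(Q ↔ (R → ¬S)) → S = F → N = T

T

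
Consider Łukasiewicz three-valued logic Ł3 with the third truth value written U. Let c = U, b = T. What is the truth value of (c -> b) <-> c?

c -> b = U -> T = T  [min(1, 1−½+1)]
(c -> b) <-> c = T <-> U = U

U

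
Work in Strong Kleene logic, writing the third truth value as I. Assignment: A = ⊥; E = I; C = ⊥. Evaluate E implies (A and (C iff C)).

C iff C = ⊥ iff ⊥ = ⊤
A and (C iff C) = ⊥ and ⊤ = ⊥
E implies (A and (C iff C)) = I implies ⊥ = I  [not I or ⊥]

I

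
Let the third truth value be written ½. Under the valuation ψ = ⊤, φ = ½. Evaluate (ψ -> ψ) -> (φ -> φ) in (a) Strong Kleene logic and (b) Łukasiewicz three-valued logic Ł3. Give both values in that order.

In Strong Kleene logic: ψ -> ψ = ⊤ -> ⊤ = ⊤
φ -> φ = ½ -> ½ = ½  [~½ | ½]
(ψ -> ψ) -> (φ -> φ) = ⊤ -> ½ = ½
In Łukasiewicz three-valued logic Ł3: ψ -> ψ = ⊤ -> ⊤ = ⊤
φ -> φ = ½ -> ½ = ⊤
(ψ -> ψ) -> (φ -> φ) = ⊤ -> ⊤ = ⊤
They differ because Strong Kleene logic and Łukasiewicz three-valued logic Ł3 treat ½ differently under implication.

½; ⊤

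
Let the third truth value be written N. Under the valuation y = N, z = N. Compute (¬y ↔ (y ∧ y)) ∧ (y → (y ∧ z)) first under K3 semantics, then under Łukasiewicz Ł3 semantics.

In K3: ¬y = ¬N = N
y ∧ y = N ∧ N = N
¬y ↔ (y ∧ y) = N ↔ N = N
y ∧ z = N ∧ N = N
y → (y ∧ z) = N → N = N  [¬N ∨ N]
(¬y ↔ (y ∧ y)) ∧ (y → (y ∧ z)) = N ∧ N = N
In Łukasiewicz Ł3: ¬y = ¬N = N
y ∧ y = N ∧ N = N
¬y ↔ (y ∧ y) = N ↔ N = true  [1 − |½−½|]
y ∧ z = N ∧ N = N
y → (y ∧ z) = N → N = true
(¬y ↔ (y ∧ y)) ∧ (y → (y ∧ z)) = true ∧ true = true
They differ because K3 and Łukasiewicz Ł3 treat N differently under implication.

N; true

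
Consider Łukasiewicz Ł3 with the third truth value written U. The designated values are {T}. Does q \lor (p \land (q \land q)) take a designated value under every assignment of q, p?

No

Countermodel: q=U, p=T gives U, which is not designated.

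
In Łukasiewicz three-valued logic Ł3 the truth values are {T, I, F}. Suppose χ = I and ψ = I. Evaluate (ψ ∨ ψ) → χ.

T

ψ ∨ ψ = I ∨ I = I
(ψ ∨ ψ) → χ = I → I = T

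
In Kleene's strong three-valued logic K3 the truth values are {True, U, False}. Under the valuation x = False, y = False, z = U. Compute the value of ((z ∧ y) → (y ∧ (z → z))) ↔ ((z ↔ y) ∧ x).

z ∧ y = U ∧ False = False
z → z = U → U = U  [¬U ∨ U]
y ∧ (z → z) = False ∧ U = False
(z ∧ y) → (y ∧ (z → z)) = False → False = True
z ↔ y = U ↔ False = U
(z ↔ y) ∧ x = U ∧ False = False
((z ∧ y) → (y ∧ (z → z))) ↔ ((z ↔ y) ∧ x) = True ↔ False = False

False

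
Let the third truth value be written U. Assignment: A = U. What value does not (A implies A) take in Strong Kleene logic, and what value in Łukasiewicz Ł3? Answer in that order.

In Strong Kleene logic: A implies A = U implies U = U
not (A implies A) = not U = U
In Łukasiewicz Ł3: A implies A = U implies U = T  [min(1, 1−½+½)]
not (A implies A) = not T = F
They differ because Strong Kleene logic and Łukasiewicz Ł3 treat U differently under implication.

U; F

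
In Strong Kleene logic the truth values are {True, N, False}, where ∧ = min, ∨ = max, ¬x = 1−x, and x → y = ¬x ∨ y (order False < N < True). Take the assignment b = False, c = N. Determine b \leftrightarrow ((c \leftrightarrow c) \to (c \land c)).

c \leftrightarrow c = N \leftrightarrow N = N
c \land c = N \land N = N
(c \leftrightarrow c) \to (c \land c) = N \to N = N  [\lnot N \lor N]
b \leftrightarrow ((c \leftrightarrow c) \to (c \land c)) = False \leftrightarrow N = N

N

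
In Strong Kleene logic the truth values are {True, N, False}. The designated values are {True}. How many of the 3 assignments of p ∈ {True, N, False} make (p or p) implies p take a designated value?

2

p=True: True ✓
p=N: N ·
p=False: True ✓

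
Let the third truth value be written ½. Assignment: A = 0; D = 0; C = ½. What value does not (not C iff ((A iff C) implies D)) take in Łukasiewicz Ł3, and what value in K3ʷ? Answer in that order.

In Łukasiewicz Ł3: not C = not ½ = ½
A iff C = 0 iff ½ = ½  [1 − |0−½|]
(A iff C) implies D = ½ implies 0 = ½
not C iff ((A iff C) implies D) = ½ iff ½ = 1
not (not C iff ((A iff C) implies D)) = not 1 = 0
In K3ʷ: not C = not ½ = ½
A iff C = 0 iff ½ = ½
(A iff C) implies D = ½ implies 0 = ½  [any arg is the third value ⇒ result is the third value]
not C iff ((A iff C) implies D) = ½ iff ½ = ½
not (not C iff ((A iff C) implies D)) = not ½ = ½
They differ because Łukasiewicz Ł3 and K3ʷ treat ½ differently under the binary connectives.

0; ½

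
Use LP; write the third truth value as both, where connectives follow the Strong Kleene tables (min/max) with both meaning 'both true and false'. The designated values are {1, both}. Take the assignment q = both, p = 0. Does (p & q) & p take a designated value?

p & q = 0 & both = 0
(p & q) & p = 0 & 0 = 0
0 ∉ {1, both}.

No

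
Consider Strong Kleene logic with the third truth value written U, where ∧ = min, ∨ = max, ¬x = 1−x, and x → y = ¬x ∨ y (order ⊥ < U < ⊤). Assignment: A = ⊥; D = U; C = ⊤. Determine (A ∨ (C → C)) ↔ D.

C → C = ⊤ → ⊤ = ⊤
A ∨ (C → C) = ⊥ ∨ ⊤ = ⊤
(A ∨ (C → C)) ↔ D = ⊤ ↔ U = U

U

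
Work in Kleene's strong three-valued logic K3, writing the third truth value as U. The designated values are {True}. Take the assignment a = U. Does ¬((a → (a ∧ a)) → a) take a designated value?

No

a ∧ a = U ∧ U = U
a → (a ∧ a) = U → U = U  [¬U ∨ U]
(a → (a ∧ a)) → a = U → U = U
¬((a → (a ∧ a)) → a) = ¬U = U
U ∉ {True}.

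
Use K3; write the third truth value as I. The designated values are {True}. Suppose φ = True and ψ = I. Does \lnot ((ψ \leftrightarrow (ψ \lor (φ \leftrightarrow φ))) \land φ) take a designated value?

No

φ \leftrightarrow φ = True \leftrightarrow True = True
ψ \lor (φ \leftrightarrow φ) = I \lor True = True
ψ \leftrightarrow (ψ \lor (φ \leftrightarrow φ)) = I \leftrightarrow True = I
(ψ \leftrightarrow (ψ \lor (φ \leftrightarrow φ))) \land φ = I \land True = I
\lnot ((ψ \leftrightarrow (ψ \lor (φ \leftrightarrow φ))) \land φ) = \lnot I = I
I ∉ {True}.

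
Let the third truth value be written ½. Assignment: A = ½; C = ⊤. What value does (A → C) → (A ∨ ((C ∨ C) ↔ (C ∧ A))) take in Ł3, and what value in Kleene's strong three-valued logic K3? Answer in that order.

In Ł3: A → C = ½ → ⊤ = ⊤
C ∨ C = ⊤ ∨ ⊤ = ⊤
C ∧ A = ⊤ ∧ ½ = ½
(C ∨ C) ↔ (C ∧ A) = ⊤ ↔ ½ = ½
A ∨ ((C ∨ C) ↔ (C ∧ A)) = ½ ∨ ½ = ½
(A → C) → (A ∨ ((C ∨ C) ↔ (C ∧ A))) = ⊤ → ½ = ½
In Kleene's strong three-valued logic K3: A → C = ½ → ⊤ = ⊤  [¬½ ∨ ⊤]
C ∨ C = ⊤ ∨ ⊤ = ⊤
C ∧ A = ⊤ ∧ ½ = ½
(C ∨ C) ↔ (C ∧ A) = ⊤ ↔ ½ = ½
A ∨ ((C ∨ C) ↔ (C ∧ A)) = ½ ∨ ½ = ½
(A → C) → (A ∨ ((C ∨ C) ↔ (C ∧ A))) = ⊤ → ½ = ½

½; ½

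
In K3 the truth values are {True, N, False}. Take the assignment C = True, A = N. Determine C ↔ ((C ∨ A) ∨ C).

C ∨ A = True ∨ N = True
(C ∨ A) ∨ C = True ∨ True = True
C ↔ ((C ∨ A) ∨ C) = True ↔ True = True

True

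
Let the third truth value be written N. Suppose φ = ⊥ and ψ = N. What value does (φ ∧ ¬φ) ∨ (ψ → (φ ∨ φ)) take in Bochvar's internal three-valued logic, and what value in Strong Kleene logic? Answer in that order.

N; N

In Bochvar's internal three-valued logic: ¬φ = ¬⊥ = ⊤
φ ∧ ¬φ = ⊥ ∧ ⊤ = ⊥
φ ∨ φ = ⊥ ∨ ⊥ = ⊥
ψ → (φ ∨ φ) = N → ⊥ = N  [any arg is the third value ⇒ result is the third value]
(φ ∧ ¬φ) ∨ (ψ → (φ ∨ φ)) = ⊥ ∨ N = N
In Strong Kleene logic: ¬φ = ¬⊥ = ⊤
φ ∧ ¬φ = ⊥ ∧ ⊤ = ⊥
φ ∨ φ = ⊥ ∨ ⊥ = ⊥
ψ → (φ ∨ φ) = N → ⊥ = N  [¬N ∨ ⊥]
(φ ∧ ¬φ) ∨ (ψ → (φ ∨ φ)) = ⊥ ∨ N = N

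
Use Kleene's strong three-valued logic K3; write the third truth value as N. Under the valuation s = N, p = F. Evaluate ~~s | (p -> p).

~s = ~N = N
~~s = ~N = N
p -> p = F -> F = T
~~s | (p -> p) = N | T = T

T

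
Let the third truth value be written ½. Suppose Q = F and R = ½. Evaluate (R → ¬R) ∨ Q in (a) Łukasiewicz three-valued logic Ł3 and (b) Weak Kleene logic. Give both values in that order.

In Łukasiewicz three-valued logic Ł3: ¬R = ¬½ = ½
R → ¬R = ½ → ½ = T  [min(1, 1−½+½)]
(R → ¬R) ∨ Q = T ∨ F = T
In Weak Kleene logic: ¬R = ¬½ = ½
R → ¬R = ½ → ½ = ½  [any arg is the third value ⇒ result is the third value]
(R → ¬R) ∨ Q = ½ ∨ F = ½
They differ because Łukasiewicz three-valued logic Ł3 and Weak Kleene logic treat ½ differently under the binary connectives.

T; ½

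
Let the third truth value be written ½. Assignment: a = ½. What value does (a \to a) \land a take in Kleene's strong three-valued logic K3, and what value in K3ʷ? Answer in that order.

½; ½

In Kleene's strong three-valued logic K3: a \to a = ½ \to ½ = ½  [\lnot ½ \lor ½]
(a \to a) \land a = ½ \land ½ = ½
In K3ʷ: a \to a = ½ \to ½ = ½  [any arg is the third value ⇒ result is the third value]
(a \to a) \land a = ½ \land ½ = ½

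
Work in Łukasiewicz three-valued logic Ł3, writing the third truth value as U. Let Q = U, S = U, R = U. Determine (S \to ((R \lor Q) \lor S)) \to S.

U

R \lor Q = U \lor U = U
(R \lor Q) \lor S = U \lor U = U
S \to ((R \lor Q) \lor S) = U \to U = T  [min(1, 1−½+½)]
(S \to ((R \lor Q) \lor S)) \to S = T \to U = U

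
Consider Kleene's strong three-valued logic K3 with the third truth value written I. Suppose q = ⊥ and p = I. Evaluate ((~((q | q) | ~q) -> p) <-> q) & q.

q | q = ⊥ | ⊥ = ⊥
~q = ~⊥ = ⊤
(q | q) | ~q = ⊥ | ⊤ = ⊤
~((q | q) | ~q) = ~⊤ = ⊥
~((q | q) | ~q) -> p = ⊥ -> I = ⊤  [~⊥ | I]
(~((q | q) | ~q) -> p) <-> q = ⊤ <-> ⊥ = ⊥
((~((q | q) | ~q) -> p) <-> q) & q = ⊥ & ⊥ = ⊥

⊥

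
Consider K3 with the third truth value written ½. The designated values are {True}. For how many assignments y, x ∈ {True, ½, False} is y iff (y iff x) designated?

Designated under: (y=True, x=True); (y=False, x=True).

2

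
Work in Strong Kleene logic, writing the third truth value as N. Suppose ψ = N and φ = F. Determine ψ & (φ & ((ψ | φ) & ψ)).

F

ψ | φ = N | F = N
(ψ | φ) & ψ = N & N = N
φ & ((ψ | φ) & ψ) = F & N = F
ψ & (φ & ((ψ | φ) & ψ)) = N & F = F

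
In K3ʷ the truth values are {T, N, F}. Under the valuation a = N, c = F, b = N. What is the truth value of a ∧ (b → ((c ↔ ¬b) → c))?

N

¬b = ¬N = N
c ↔ ¬b = F ↔ N = N
(c ↔ ¬b) → c = N → F = N  [any arg is the third value ⇒ result is the third value]
b → ((c ↔ ¬b) → c) = N → N = N
a ∧ (b → ((c ↔ ¬b) → c)) = N ∧ N = N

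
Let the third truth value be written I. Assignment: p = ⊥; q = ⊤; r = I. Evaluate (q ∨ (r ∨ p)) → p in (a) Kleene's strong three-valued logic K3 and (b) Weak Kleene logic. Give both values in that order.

⊥; I

In Kleene's strong three-valued logic K3: r ∨ p = I ∨ ⊥ = I
q ∨ (r ∨ p) = ⊤ ∨ I = ⊤
(q ∨ (r ∨ p)) → p = ⊤ → ⊥ = ⊥
In Weak Kleene logic: r ∨ p = I ∨ ⊥ = I
q ∨ (r ∨ p) = ⊤ ∨ I = I
(q ∨ (r ∨ p)) → p = I → ⊥ = I  [any arg is the third value ⇒ result is the third value]
They differ because Kleene's strong three-valued logic K3 and Weak Kleene logic treat I differently under the binary connectives.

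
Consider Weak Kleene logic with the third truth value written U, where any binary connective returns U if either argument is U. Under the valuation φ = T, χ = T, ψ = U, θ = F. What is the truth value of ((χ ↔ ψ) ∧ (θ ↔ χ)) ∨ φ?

U

χ ↔ ψ = T ↔ U = U
θ ↔ χ = F ↔ T = F
(χ ↔ ψ) ∧ (θ ↔ χ) = U ∧ F = U
((χ ↔ ψ) ∧ (θ ↔ χ)) ∨ φ = U ∨ T = U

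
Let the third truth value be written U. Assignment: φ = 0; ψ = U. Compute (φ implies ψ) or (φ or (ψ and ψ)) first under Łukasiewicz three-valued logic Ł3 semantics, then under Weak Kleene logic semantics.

1; U

In Łukasiewicz three-valued logic Ł3: φ implies ψ = 0 implies U = 1
ψ and ψ = U and U = U
φ or (ψ and ψ) = 0 or U = U
(φ implies ψ) or (φ or (ψ and ψ)) = 1 or U = 1
In Weak Kleene logic: φ implies ψ = 0 implies U = U  [any arg is the third value ⇒ result is the third value]
ψ and ψ = U and U = U
φ or (ψ and ψ) = 0 or U = U
(φ implies ψ) or (φ or (ψ and ψ)) = U or U = U
They differ because Łukasiewicz three-valued logic Ł3 and Weak Kleene logic treat U differently under the binary connectives.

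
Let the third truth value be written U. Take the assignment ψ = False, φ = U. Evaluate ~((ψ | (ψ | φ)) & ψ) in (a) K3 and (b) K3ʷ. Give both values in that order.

True; U

In K3: ψ | φ = False | U = U
ψ | (ψ | φ) = False | U = U
(ψ | (ψ | φ)) & ψ = U & False = False
~((ψ | (ψ | φ)) & ψ) = ~False = True
In K3ʷ: ψ | φ = False | U = U
ψ | (ψ | φ) = False | U = U
(ψ | (ψ | φ)) & ψ = U & False = U
~((ψ | (ψ | φ)) & ψ) = ~U = U
They differ because K3 and K3ʷ treat U differently under the binary connectives.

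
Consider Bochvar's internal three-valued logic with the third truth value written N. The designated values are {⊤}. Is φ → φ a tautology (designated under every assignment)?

Countermodel: φ=N gives N, which is not designated.

No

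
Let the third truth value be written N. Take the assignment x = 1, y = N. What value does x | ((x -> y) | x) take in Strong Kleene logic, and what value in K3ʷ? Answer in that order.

1; N

In Strong Kleene logic: x -> y = 1 -> N = N  [~1 | N]
(x -> y) | x = N | 1 = 1
x | ((x -> y) | x) = 1 | 1 = 1
In K3ʷ: x -> y = 1 -> N = N  [any arg is the third value ⇒ result is the third value]
(x -> y) | x = N | 1 = N
x | ((x -> y) | x) = 1 | N = N
They differ because Strong Kleene logic and K3ʷ treat N differently under the binary connectives.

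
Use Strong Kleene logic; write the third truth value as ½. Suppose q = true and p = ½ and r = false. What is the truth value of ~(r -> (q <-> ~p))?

false

~p = ~½ = ½
q <-> ~p = true <-> ½ = ½
r -> (q <-> ~p) = false -> ½ = true  [~false | ½]
~(r -> (q <-> ~p)) = ~true = false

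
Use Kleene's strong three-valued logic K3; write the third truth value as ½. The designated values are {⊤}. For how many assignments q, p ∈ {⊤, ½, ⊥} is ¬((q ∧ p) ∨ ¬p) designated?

Designated under: (q=⊥, p=⊤).

1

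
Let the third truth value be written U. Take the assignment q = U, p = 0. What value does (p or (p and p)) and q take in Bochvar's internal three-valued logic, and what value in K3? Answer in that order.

In Bochvar's internal three-valued logic: p and p = 0 and 0 = 0
p or (p and p) = 0 or 0 = 0
(p or (p and p)) and q = 0 and U = U
In K3: p and p = 0 and 0 = 0
p or (p and p) = 0 or 0 = 0
(p or (p and p)) and q = 0 and U = 0
They differ because Bochvar's internal three-valued logic and K3 treat U differently under the binary connectives.

U; 0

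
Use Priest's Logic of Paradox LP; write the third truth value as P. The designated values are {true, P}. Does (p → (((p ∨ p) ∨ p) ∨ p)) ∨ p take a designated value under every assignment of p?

Every assignment of p over {true, P, false} gives a value in {true, P}.
In particular, with p=P: (p → (((p ∨ p) ∨ p) ∨ p)) ∨ p = P.

Yes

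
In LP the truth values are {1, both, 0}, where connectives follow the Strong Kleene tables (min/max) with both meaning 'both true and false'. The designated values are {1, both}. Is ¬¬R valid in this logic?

Countermodel: R=0 gives 0, which is not designated.

No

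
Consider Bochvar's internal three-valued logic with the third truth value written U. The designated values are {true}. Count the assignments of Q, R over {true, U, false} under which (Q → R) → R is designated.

3

Designated under: (Q=true, R=true); (Q=true, R=false); (Q=false, R=true).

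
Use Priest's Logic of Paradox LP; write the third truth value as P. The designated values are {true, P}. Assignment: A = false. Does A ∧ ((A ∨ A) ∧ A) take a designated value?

No

A ∨ A = false ∨ false = false
(A ∨ A) ∧ A = false ∧ false = false
A ∧ ((A ∨ A) ∧ A) = false ∧ false = false
false ∉ {true, P}.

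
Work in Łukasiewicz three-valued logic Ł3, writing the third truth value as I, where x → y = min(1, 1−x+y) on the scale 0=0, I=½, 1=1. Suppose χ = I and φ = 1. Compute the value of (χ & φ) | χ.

I

χ & φ = I & 1 = I
(χ & φ) | χ = I | I = I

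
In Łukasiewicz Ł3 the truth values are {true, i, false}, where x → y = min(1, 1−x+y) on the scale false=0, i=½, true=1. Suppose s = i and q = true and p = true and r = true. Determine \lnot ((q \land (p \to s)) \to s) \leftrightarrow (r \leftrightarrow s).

p \to s = true \to i = i
q \land (p \to s) = true \land i = i
(q \land (p \to s)) \to s = i \to i = true
\lnot ((q \land (p \to s)) \to s) = \lnot true = false
r \leftrightarrow s = true \leftrightarrow i = i
\lnot ((q \land (p \to s)) \to s) \leftrightarrow (r \leftrightarrow s) = false \leftrightarrow i = i

i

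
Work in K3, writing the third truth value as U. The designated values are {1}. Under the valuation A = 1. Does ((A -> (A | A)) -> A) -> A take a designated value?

Yes

A | A = 1 | 1 = 1
A -> (A | A) = 1 -> 1 = 1
(A -> (A | A)) -> A = 1 -> 1 = 1
((A -> (A | A)) -> A) -> A = 1 -> 1 = 1
1 ∈ {1}.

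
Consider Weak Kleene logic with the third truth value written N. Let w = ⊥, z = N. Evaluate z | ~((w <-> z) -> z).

w <-> z = ⊥ <-> N = N
(w <-> z) -> z = N -> N = N
~((w <-> z) -> z) = ~N = N
z | ~((w <-> z) -> z) = N | N = N

N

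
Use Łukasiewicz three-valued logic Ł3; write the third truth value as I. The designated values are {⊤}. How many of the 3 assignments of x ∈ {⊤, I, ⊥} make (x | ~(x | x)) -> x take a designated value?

x=⊤: ⊤ ✓
x=I: ⊤ ✓
x=⊥: ⊥ ·

2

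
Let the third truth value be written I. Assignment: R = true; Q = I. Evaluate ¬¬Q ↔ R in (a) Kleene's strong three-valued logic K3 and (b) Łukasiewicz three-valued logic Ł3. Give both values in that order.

I; I

In Kleene's strong three-valued logic K3: ¬Q = ¬I = I
¬¬Q = ¬I = I
¬¬Q ↔ R = I ↔ true = I
In Łukasiewicz three-valued logic Ł3: ¬Q = ¬I = I
¬¬Q = ¬I = I
¬¬Q ↔ R = I ↔ true = I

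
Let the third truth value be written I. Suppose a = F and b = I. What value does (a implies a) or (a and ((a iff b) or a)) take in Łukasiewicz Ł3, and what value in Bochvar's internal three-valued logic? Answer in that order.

In Łukasiewicz Ł3: a implies a = F implies F = T
a iff b = F iff I = I
(a iff b) or a = I or F = I
a and ((a iff b) or a) = F and I = F
(a implies a) or (a and ((a iff b) or a)) = T or F = T
In Bochvar's internal three-valued logic: a implies a = F implies F = T
a iff b = F iff I = I
(a iff b) or a = I or F = I
a and ((a iff b) or a) = F and I = I
(a implies a) or (a and ((a iff b) or a)) = T or I = I
They differ because Łukasiewicz Ł3 and Bochvar's internal three-valued logic treat I differently under the binary connectives.

T; I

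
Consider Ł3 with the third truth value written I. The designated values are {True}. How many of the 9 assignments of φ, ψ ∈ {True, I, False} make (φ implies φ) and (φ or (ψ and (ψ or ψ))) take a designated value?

5

Of the 9 assignments, 5 give a value in {True}.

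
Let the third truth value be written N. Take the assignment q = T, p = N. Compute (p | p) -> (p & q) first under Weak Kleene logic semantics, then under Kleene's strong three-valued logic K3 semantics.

In Weak Kleene logic: p | p = N | N = N
p & q = N & T = N
(p | p) -> (p & q) = N -> N = N  [any arg is the third value ⇒ result is the third value]
In Kleene's strong three-valued logic K3: p | p = N | N = N
p & q = N & T = N
(p | p) -> (p & q) = N -> N = N

N; N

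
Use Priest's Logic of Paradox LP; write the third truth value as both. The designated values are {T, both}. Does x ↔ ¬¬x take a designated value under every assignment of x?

Every assignment of x over {T, both, F} gives a value in {T, both}.
In particular, with x=both: x ↔ ¬¬x = both.

Yes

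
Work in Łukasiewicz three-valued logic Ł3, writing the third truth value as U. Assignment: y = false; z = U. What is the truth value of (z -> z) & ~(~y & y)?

true

z -> z = U -> U = true  [min(1, 1−½+½)]
~y = ~false = true
~y & y = true & false = false
~(~y & y) = ~false = true
(z -> z) & ~(~y & y) = true & true = true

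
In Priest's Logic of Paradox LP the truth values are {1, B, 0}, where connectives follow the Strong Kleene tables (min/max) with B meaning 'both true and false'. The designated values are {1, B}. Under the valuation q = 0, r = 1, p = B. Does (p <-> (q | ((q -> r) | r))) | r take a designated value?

Yes

q -> r = 0 -> 1 = 1
(q -> r) | r = 1 | 1 = 1
q | ((q -> r) | r) = 0 | 1 = 1
p <-> (q | ((q -> r) | r)) = B <-> 1 = B
(p <-> (q | ((q -> r) | r))) | r = B | 1 = 1
1 ∈ {1, B}.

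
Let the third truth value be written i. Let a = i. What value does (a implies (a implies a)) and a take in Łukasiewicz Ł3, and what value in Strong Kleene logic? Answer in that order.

In Łukasiewicz Ł3: a implies a = i implies i = T  [min(1, 1−½+½)]
a implies (a implies a) = i implies T = T
(a implies (a implies a)) and a = T and i = i
In Strong Kleene logic: a implies a = i implies i = i  [not i or i]
a implies (a implies a) = i implies i = i
(a implies (a implies a)) and a = i and i = i

i; i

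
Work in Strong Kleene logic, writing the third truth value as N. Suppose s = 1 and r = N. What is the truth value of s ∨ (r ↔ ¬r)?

1

¬r = ¬N = N
r ↔ ¬r = N ↔ N = N
s ∨ (r ↔ ¬r) = 1 ∨ N = 1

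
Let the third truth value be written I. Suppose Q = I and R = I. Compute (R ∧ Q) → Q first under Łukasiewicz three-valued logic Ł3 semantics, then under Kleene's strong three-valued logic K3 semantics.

In Łukasiewicz three-valued logic Ł3: R ∧ Q = I ∧ I = I
(R ∧ Q) → Q = I → I = ⊤  [min(1, 1−½+½)]
In Kleene's strong three-valued logic K3: R ∧ Q = I ∧ I = I
(R ∧ Q) → Q = I → I = I  [¬I ∨ I]
They differ because Łukasiewicz three-valued logic Ł3 and Kleene's strong three-valued logic K3 treat I differently under implication.

⊤; I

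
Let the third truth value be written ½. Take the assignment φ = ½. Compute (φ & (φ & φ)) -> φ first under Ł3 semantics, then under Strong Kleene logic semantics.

T; ½

In Ł3: φ & φ = ½ & ½ = ½
φ & (φ & φ) = ½ & ½ = ½
(φ & (φ & φ)) -> φ = ½ -> ½ = T
In Strong Kleene logic: φ & φ = ½ & ½ = ½
φ & (φ & φ) = ½ & ½ = ½
(φ & (φ & φ)) -> φ = ½ -> ½ = ½  [~½ | ½]
They differ because Ł3 and Strong Kleene logic treat ½ differently under implication.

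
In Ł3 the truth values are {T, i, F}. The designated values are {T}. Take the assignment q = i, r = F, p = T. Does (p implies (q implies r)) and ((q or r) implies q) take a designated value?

q implies r = i implies F = i  [min(1, 1−½+0)]
p implies (q implies r) = T implies i = i
q or r = i or F = i
(q or r) implies q = i implies i = T
(p implies (q implies r)) and ((q or r) implies q) = i and T = i
i ∉ {T}.

No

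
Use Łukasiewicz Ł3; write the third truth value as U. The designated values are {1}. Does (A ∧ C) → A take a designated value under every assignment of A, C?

Every assignment of A, C over {1, U, 0} gives a value in {1}.
In particular, with A=U, C=U: (A ∧ C) → A = 1.

Yes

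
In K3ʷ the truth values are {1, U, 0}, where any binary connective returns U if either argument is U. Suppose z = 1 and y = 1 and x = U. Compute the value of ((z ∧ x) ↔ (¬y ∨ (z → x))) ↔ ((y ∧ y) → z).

U

z ∧ x = 1 ∧ U = U
¬y = ¬1 = 0
z → x = 1 → U = U  [any arg is the third value ⇒ result is the third value]
¬y ∨ (z → x) = 0 ∨ U = U
(z ∧ x) ↔ (¬y ∨ (z → x)) = U ↔ U = U
y ∧ y = 1 ∧ 1 = 1
(y ∧ y) → z = 1 → 1 = 1
((z ∧ x) ↔ (¬y ∨ (z → x))) ↔ ((y ∧ y) → z) = U ↔ 1 = U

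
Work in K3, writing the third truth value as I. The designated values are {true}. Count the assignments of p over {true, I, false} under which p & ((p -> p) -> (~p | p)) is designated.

1

p=true: true ✓
p=I: I ·
p=false: false ·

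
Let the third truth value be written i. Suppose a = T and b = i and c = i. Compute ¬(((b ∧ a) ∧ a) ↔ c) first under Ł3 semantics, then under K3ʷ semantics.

In Ł3: b ∧ a = i ∧ T = i
(b ∧ a) ∧ a = i ∧ T = i
((b ∧ a) ∧ a) ↔ c = i ↔ i = T  [1 − |½−½|]
¬(((b ∧ a) ∧ a) ↔ c) = ¬T = F
In K3ʷ: b ∧ a = i ∧ T = i
(b ∧ a) ∧ a = i ∧ T = i
((b ∧ a) ∧ a) ↔ c = i ↔ i = i
¬(((b ∧ a) ∧ a) ↔ c) = ¬i = i
They differ because Ł3 and K3ʷ treat i differently under the binary connectives.

F; i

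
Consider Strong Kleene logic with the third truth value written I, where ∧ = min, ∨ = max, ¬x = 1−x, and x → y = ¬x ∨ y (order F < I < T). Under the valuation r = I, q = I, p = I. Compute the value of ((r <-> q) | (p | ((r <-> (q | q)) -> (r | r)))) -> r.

I

r <-> q = I <-> I = I
q | q = I | I = I
r <-> (q | q) = I <-> I = I
r | r = I | I = I
(r <-> (q | q)) -> (r | r) = I -> I = I
p | ((r <-> (q | q)) -> (r | r)) = I | I = I
(r <-> q) | (p | ((r <-> (q | q)) -> (r | r))) = I | I = I
((r <-> q) | (p | ((r <-> (q | q)) -> (r | r)))) -> r = I -> I = I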